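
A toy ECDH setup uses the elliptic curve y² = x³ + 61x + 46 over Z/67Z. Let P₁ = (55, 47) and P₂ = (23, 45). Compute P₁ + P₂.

(28, 51)

(55, 47) + (23, 45). λ = (45 - 47)/(23 - 55) ≡ 65/35 mod 67. 35⁻¹ ≡ 23 (mod 67) since 35·23 = 805 ≡ 1, so λ ≡ 21.
  x = λ² - 55 - 23 = 441 - 78 ≡ 28; y = λ·(55 - 28) - 47 ≡ 51. → (28, 51)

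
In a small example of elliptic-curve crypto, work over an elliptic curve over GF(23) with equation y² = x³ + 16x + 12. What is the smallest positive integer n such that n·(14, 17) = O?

2P: tangent at (14, 17): λ = (3·14² + 16)/(2·17) ≡ 6/11. 11⁻¹ ≡ 21 (mod 23), so λ ≡ 6·21 ≡ 11.
  x = λ² - 14 - 14 = 121 - 28 ≡ 1; y = λ·(14 - 1) - 17 ≡ 11. → (1, 11)
3P: (1, 11) + (14, 17). λ = (17 - 11)/(14 - 1) ≡ 6/13 mod 23. 13⁻¹ ≡ 16 (mod 23), so λ ≡ 4.
  x = λ² - 1 - 14 = 16 - 15 ≡ 1; y = λ·(1 - 1) - 11 ≡ 12. → (1, 12)
4P: (1, 12) + (14, 17). λ = (17 - 12)/(14 - 1) ≡ 5/13 mod 23. 13⁻¹ ≡ 16 (mod 23) since 13·16 = 208 ≡ 1, so λ ≡ 11.
  x = λ² - 1 - 14 = 121 - 15 ≡ 14; y = λ·(1 - 14) - 12 ≡ 6. → (14, 6)
5P: (14, 6) + (14, 17): same x and y₁ ≡ -y₂, so the sum is O.
5P = O, so the order is 5.

5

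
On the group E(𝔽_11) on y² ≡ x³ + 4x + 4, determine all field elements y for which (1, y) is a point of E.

x³ + 4x + 4 = 9 ≡ 9 (mod 11).
Square roots of 9 mod 11: 3 and 8 (since 3² = 9 ≡ 9).

3, 8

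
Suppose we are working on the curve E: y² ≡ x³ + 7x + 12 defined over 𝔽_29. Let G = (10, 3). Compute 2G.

(13, 3)

tangent at (10, 3): λ = (3·10² + 7)/(2·3) ≡ 17/6. 6⁻¹ ≡ 5 (mod 29) since 6·5 = 30 ≡ 1, so λ ≡ 17·5 ≡ 27.
  x = λ² - 10 - 10 = 729 - 20 ≡ 13; y = λ·(10 - 13) - 3 ≡ 3. → (13, 3)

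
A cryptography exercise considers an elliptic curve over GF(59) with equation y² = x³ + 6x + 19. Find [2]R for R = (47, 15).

(46, 35)

tangent at (47, 15): λ = (3·47² + 6)/(2·15) ≡ 25/30. 30⁻¹ ≡ 2 (mod 59) since 30·2 = 60 ≡ 1, so λ ≡ 25·2 ≡ 50.
  x = λ² - 47 - 47 = 2500 - 94 ≡ 46; y = λ·(47 - 46) - 15 ≡ 35. → (46, 35)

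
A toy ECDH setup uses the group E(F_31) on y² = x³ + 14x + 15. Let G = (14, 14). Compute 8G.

(15, 29)

Repeated addition: build up to 8G.
2G: tangent at (14, 14): λ = (3·14² + 14)/(2·14) ≡ 13/28. 28⁻¹ ≡ 10 (mod 31), so λ ≡ 13·10 ≡ 6.
  x = λ² - 14 - 14 = 36 - 28 ≡ 8; y = λ·(14 - 8) - 14 ≡ 22. → (8, 22)
3G: (8, 22) + (14, 14). λ = (14 - 22)/(14 - 8) ≡ 23/6 mod 31. 6⁻¹ ≡ 26 (mod 31), so λ ≡ 9.
  x = λ² - 8 - 14 = 81 - 22 ≡ 28; y = λ·(8 - 28) - 22 ≡ 15. → (28, 15)
4G: (28, 15) + (14, 14). λ = (14 - 15)/(14 - 28) ≡ 30/17 mod 31. 17⁻¹ ≡ 11 (mod 31), so λ ≡ 20.
  x = λ² - 28 - 14 = 400 - 42 ≡ 17; y = λ·(28 - 17) - 15 ≡ 19. → (17, 19)
5G: (17, 19) + (14, 14). λ = (14 - 19)/(14 - 17) ≡ 26/28 mod 31. 28⁻¹ ≡ 10 (mod 31), so λ ≡ 12.
  x = λ² - 17 - 14 = 144 - 31 ≡ 20; y = λ·(17 - 20) - 19 ≡ 7. → (20, 7)
6G: (20, 7) + (14, 14). λ = (14 - 7)/(14 - 20) ≡ 7/25 mod 31. 25⁻¹ ≡ 5 (mod 31) since 25·5 = 125 ≡ 1, so λ ≡ 4.
  x = λ² - 20 - 14 = 16 - 34 ≡ 13; y = λ·(20 - 13) - 7 ≡ 21. → (13, 21)
7G: (13, 21) + (14, 14). λ = (14 - 21)/(14 - 13) ≡ 24/1 mod 31. 1⁻¹ ≡ 1 (mod 31), so λ ≡ 24.
  x = λ² - 13 - 14 = 576 - 27 ≡ 22; y = λ·(13 - 22) - 21 ≡ 11. → (22, 11)
8G: (22, 11) + (14, 14). λ = (14 - 11)/(14 - 22) ≡ 3/23 mod 31. 23⁻¹ ≡ 27 (mod 31), so λ ≡ 19.
  x = λ² - 22 - 14 = 361 - 36 ≡ 15; y = λ·(22 - 15) - 11 ≡ 29. → (15, 29)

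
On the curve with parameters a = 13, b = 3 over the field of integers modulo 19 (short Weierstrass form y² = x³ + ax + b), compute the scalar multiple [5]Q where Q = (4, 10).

Repeated addition: build up to 5Q.
2Q: tangent at (4, 10): λ = (3·4² + 13)/(2·10) ≡ 4/1. 1⁻¹ ≡ 1 (mod 19), so λ ≡ 4·1 ≡ 4.
  x = λ² - 4 - 4 = 16 - 8 ≡ 8; y = λ·(4 - 8) - 10 ≡ 12. → (8, 12)
3Q: (8, 12) + (4, 10). λ = (10 - 12)/(4 - 8) ≡ 17/15 mod 19. 15⁻¹ ≡ 14 (mod 19) since 15·14 = 210 ≡ 1, so λ ≡ 10.
  x = λ² - 8 - 4 = 100 - 12 ≡ 12; y = λ·(8 - 12) - 12 ≡ 5. → (12, 5)
4Q: (12, 5) + (4, 10). λ = (10 - 5)/(4 - 12) ≡ 5/11 mod 19. 11⁻¹ ≡ 7 (mod 19) since 11·7 = 77 ≡ 1, so λ ≡ 16.
  x = λ² - 12 - 4 = 256 - 16 ≡ 12; y = λ·(12 - 12) - 5 ≡ 14. → (12, 14)
5Q: (12, 14) + (4, 10). λ = (10 - 14)/(4 - 12) ≡ 15/11 mod 19. 11⁻¹ ≡ 7 (mod 19) since 11·7 = 77 ≡ 1, so λ ≡ 10.
  x = λ² - 12 - 4 = 100 - 16 ≡ 8; y = λ·(12 - 8) - 14 ≡ 7. → (8, 7)

(8, 7)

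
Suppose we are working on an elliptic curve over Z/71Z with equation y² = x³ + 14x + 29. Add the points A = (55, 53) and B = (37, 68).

(55, 53) + (37, 68). λ = (68 - 53)/(37 - 55) ≡ 15/53 mod 71. 53⁻¹ ≡ 67 (mod 71) since 53·67 = 3551 ≡ 1, so λ ≡ 11.
  x = λ² - 55 - 37 = 121 - 92 ≡ 29; y = λ·(55 - 29) - 53 ≡ 20. → (29, 20)

(29, 20)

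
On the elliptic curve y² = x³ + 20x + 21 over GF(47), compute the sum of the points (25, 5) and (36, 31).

(18, 3)

(25, 5) + (36, 31). λ = (31 - 5)/(36 - 25) ≡ 26/11 mod 47. 11⁻¹ ≡ 30 (mod 47), so λ ≡ 28.
  x = λ² - 25 - 36 = 784 - 61 ≡ 18; y = λ·(25 - 18) - 5 ≡ 3. → (18, 3)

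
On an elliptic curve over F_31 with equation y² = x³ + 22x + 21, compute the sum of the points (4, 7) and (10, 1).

(4, 7) + (10, 1). λ = (1 - 7)/(10 - 4) ≡ 25/6 mod 31. 6⁻¹ ≡ 26 (mod 31) since 6·26 = 156 ≡ 1, so λ ≡ 30.
  x = λ² - 4 - 10 = 900 - 14 ≡ 18; y = λ·(4 - 18) - 7 ≡ 7. → (18, 7)

(18, 7)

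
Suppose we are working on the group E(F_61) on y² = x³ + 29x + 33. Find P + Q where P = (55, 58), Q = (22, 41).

(40, 44)

(55, 58) + (22, 41). λ = (41 - 58)/(22 - 55) ≡ 44/28 mod 61. 28⁻¹ ≡ 24 (mod 61) since 28·24 = 672 ≡ 1, so λ ≡ 19.
  x = λ² - 55 - 22 = 361 - 77 ≡ 40; y = λ·(55 - 40) - 58 ≡ 44. → (40, 44)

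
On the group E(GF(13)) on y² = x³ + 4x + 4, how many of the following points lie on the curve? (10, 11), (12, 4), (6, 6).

(10, 11): 11² ≡ 4, rhs ≡ 4 → on.
(12, 4): 4² ≡ 3, rhs ≡ 12 → off.
(6, 6): 6² ≡ 10, rhs ≡ 10 → on.

2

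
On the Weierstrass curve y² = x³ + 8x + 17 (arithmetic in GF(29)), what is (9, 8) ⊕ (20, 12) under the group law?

(9, 21)

(9, 8) + (20, 12). λ = (12 - 8)/(20 - 9) ≡ 4/11 mod 29. 11⁻¹ ≡ 8 (mod 29), so λ ≡ 3.
  x = λ² - 9 - 20 = 9 - 29 ≡ 9; y = λ·(9 - 9) - 8 ≡ 21. → (9, 21)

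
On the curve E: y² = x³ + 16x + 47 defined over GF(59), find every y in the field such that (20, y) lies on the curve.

15, 44

x³ + 16x + 47 = 8367 ≡ 48 (mod 59).
Square roots of 48 mod 59: 15 and 44 (since 15² = 225 ≡ 48).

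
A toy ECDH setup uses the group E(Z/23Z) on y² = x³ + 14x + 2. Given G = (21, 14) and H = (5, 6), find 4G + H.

(12, 9)

First 4G:
Repeated addition: build up to 4G.
2G: tangent at (21, 14): λ = (3·21² + 14)/(2·14) ≡ 3/5. 5⁻¹ ≡ 14 (mod 23), so λ ≡ 3·14 ≡ 19.
  x = λ² - 21 - 21 = 361 - 42 ≡ 20; y = λ·(21 - 20) - 14 ≡ 5. → (20, 5)
3G: (20, 5) + (21, 14). λ = (14 - 5)/(21 - 20) ≡ 9/1 mod 23. 1⁻¹ ≡ 1 (mod 23), so λ ≡ 9.
  x = λ² - 20 - 21 = 81 - 41 ≡ 17; y = λ·(20 - 17) - 5 ≡ 22. → (17, 22)
4G: (17, 22) + (21, 14). λ = (14 - 22)/(21 - 17) ≡ 15/4 mod 23. 4⁻¹ ≡ 6 (mod 23), so λ ≡ 21.
  x = λ² - 17 - 21 = 441 - 38 ≡ 12; y = λ·(17 - 12) - 22 ≡ 14. → (12, 14)
4G = (12, 14).
Finally 4G + H:
(12, 14) + (5, 6). λ = (6 - 14)/(5 - 12) ≡ 15/16 mod 23. 16⁻¹ ≡ 13 (mod 23), so λ ≡ 11.
  x = λ² - 12 - 5 = 121 - 17 ≡ 12; y = λ·(12 - 12) - 14 ≡ 9. → (12, 9)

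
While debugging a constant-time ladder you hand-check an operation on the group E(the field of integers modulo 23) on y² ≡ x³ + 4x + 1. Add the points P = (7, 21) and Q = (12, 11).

(7, 21) + (12, 11). λ = (11 - 21)/(12 - 7) ≡ 13/5 mod 23. 5⁻¹ ≡ 14 (mod 23) since 5·14 = 70 ≡ 1, so λ ≡ 21.
  x = λ² - 7 - 12 = 441 - 19 ≡ 8; y = λ·(7 - 8) - 21 ≡ 4. → (8, 4)

(8, 4)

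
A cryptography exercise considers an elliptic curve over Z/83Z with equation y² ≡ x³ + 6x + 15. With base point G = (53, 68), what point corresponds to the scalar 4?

Double-and-add on 4 = (100)₂. Start with G = (53, 68) for the leading 1-bit.
double: tangent at (53, 68): λ = (3·53² + 6)/(2·68) ≡ 50/53. 53⁻¹ ≡ 47 (mod 83) since 53·47 = 2491 ≡ 1, so λ ≡ 50·47 ≡ 26.
  x = λ² - 53 - 53 = 676 - 106 ≡ 72; y = λ·(53 - 72) - 68 ≡ 19. → (72, 19)
double: tangent at (72, 19): λ = (3·72² + 6)/(2·19) ≡ 37/38. 38⁻¹ ≡ 59 (mod 83), so λ ≡ 37·59 ≡ 25.
  x = λ² - 72 - 72 = 625 - 144 ≡ 66; y = λ·(72 - 66) - 19 ≡ 48. → (66, 48)

(66, 48)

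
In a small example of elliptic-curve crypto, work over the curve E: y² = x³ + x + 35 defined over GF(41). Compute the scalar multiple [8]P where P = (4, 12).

(2, 2)

Repeated addition: build up to 8P.
2P: tangent at (4, 12): λ = (3·4² + 1)/(2·12) ≡ 8/24. 24⁻¹ ≡ 12 (mod 41), so λ ≡ 8·12 ≡ 14.
  x = λ² - 4 - 4 = 196 - 8 ≡ 24; y = λ·(4 - 24) - 12 ≡ 36. → (24, 36)
3P: (24, 36) + (4, 12). λ = (12 - 36)/(4 - 24) ≡ 17/21 mod 41. 21⁻¹ ≡ 2 (mod 41) since 21·2 = 42 ≡ 1, so λ ≡ 34.
  x = λ² - 24 - 4 = 1156 - 28 ≡ 21; y = λ·(24 - 21) - 36 ≡ 25. → (21, 25)
4P: (21, 25) + (4, 12). λ = (12 - 25)/(4 - 21) ≡ 28/24 mod 41. 24⁻¹ ≡ 12 (mod 41) since 24·12 = 288 ≡ 1, so λ ≡ 8.
  x = λ² - 21 - 4 = 64 - 25 ≡ 39; y = λ·(21 - 39) - 25 ≡ 36. → (39, 36)
5P: (39, 36) + (4, 12). λ = (12 - 36)/(4 - 39) ≡ 17/6 mod 41. 6⁻¹ ≡ 7 (mod 41), so λ ≡ 37.
  x = λ² - 39 - 4 = 1369 - 43 ≡ 14; y = λ·(39 - 14) - 36 ≡ 28. → (14, 28)
6P: (14, 28) + (4, 12). λ = (12 - 28)/(4 - 14) ≡ 25/31 mod 41. 31⁻¹ ≡ 4 (mod 41) since 31·4 = 124 ≡ 1, so λ ≡ 18.
  x = λ² - 14 - 4 = 324 - 18 ≡ 19; y = λ·(14 - 19) - 28 ≡ 5. → (19, 5)
7P: (19, 5) + (4, 12). λ = (12 - 5)/(4 - 19) ≡ 7/26 mod 41. 26⁻¹ ≡ 30 (mod 41) since 26·30 = 780 ≡ 1, so λ ≡ 5.
  x = λ² - 19 - 4 = 25 - 23 ≡ 2; y = λ·(19 - 2) - 5 ≡ 39. → (2, 39)
8P: (2, 39) + (4, 12). λ = (12 - 39)/(4 - 2) ≡ 14/2 mod 41. 2⁻¹ ≡ 21 (mod 41), so λ ≡ 7.
  x = λ² - 2 - 4 = 49 - 6 ≡ 2; y = λ·(2 - 2) - 39 ≡ 2. → (2, 2)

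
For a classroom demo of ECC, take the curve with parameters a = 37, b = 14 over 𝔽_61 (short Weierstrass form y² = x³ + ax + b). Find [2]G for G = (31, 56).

tangent at (31, 56): λ = (3·31² + 37)/(2·56) ≡ 53/51. 51⁻¹ ≡ 6 (mod 61) since 51·6 = 306 ≡ 1, so λ ≡ 53·6 ≡ 13.
  x = λ² - 31 - 31 = 169 - 62 ≡ 46; y = λ·(31 - 46) - 56 ≡ 54. → (46, 54)

(46, 54)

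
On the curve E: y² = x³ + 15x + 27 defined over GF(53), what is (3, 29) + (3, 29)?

(37, 14)

tangent at (3, 29): λ = (3·3² + 15)/(2·29) ≡ 42/5. 5⁻¹ ≡ 32 (mod 53), so λ ≡ 42·32 ≡ 19.
  x = λ² - 3 - 3 = 361 - 6 ≡ 37; y = λ·(3 - 37) - 29 ≡ 14. → (37, 14)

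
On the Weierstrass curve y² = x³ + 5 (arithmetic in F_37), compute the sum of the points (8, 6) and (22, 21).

(8, 6) + (22, 21). λ = (21 - 6)/(22 - 8) ≡ 15/14 mod 37. 14⁻¹ ≡ 8 (mod 37) since 14·8 = 112 ≡ 1, so λ ≡ 9.
  x = λ² - 8 - 22 = 81 - 30 ≡ 14; y = λ·(8 - 14) - 6 ≡ 14. → (14, 14)

(14, 14)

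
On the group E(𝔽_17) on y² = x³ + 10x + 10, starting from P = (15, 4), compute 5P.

(1, 2)

Repeated addition: build up to 5P.
2P: tangent at (15, 4): λ = (3·15² + 10)/(2·4) ≡ 5/8. 8⁻¹ ≡ 15 (mod 17), so λ ≡ 5·15 ≡ 7.
  x = λ² - 15 - 15 = 49 - 30 ≡ 2; y = λ·(15 - 2) - 4 ≡ 2. → (2, 2)
3P: (2, 2) + (15, 4). λ = (4 - 2)/(15 - 2) ≡ 2/13 mod 17. 13⁻¹ ≡ 4 (mod 17), so λ ≡ 8.
  x = λ² - 2 - 15 = 64 - 17 ≡ 13; y = λ·(2 - 13) - 2 ≡ 12. → (13, 12)
4P: (13, 12) + (15, 4). λ = (4 - 12)/(15 - 13) ≡ 9/2 mod 17. 2⁻¹ ≡ 9 (mod 17) since 2·9 = 18 ≡ 1, so λ ≡ 13.
  x = λ² - 13 - 15 = 169 - 28 ≡ 5; y = λ·(13 - 5) - 12 ≡ 7. → (5, 7)
5P: (5, 7) + (15, 4). λ = (4 - 7)/(15 - 5) ≡ 14/10 mod 17. 10⁻¹ ≡ 12 (mod 17) since 10·12 = 120 ≡ 1, so λ ≡ 15.
  x = λ² - 5 - 15 = 225 - 20 ≡ 1; y = λ·(5 - 1) - 7 ≡ 2. → (1, 2)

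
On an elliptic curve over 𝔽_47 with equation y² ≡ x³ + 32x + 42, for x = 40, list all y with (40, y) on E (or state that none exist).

none

x³ + 32x + 42 = 65322 ≡ 39 (mod 47).
39 is a non-residue mod 47; no y exists.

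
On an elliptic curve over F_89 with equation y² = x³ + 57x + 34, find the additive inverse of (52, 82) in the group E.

(52, 7)

-(52, 82) = (52, -82 mod 89) = (52, 7).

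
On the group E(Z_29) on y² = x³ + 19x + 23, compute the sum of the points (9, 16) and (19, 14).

(9, 16) + (19, 14). λ = (14 - 16)/(19 - 9) ≡ 27/10 mod 29. 10⁻¹ ≡ 3 (mod 29), so λ ≡ 23.
  x = λ² - 9 - 19 = 529 - 28 ≡ 8; y = λ·(9 - 8) - 16 ≡ 7. → (8, 7)

(8, 7)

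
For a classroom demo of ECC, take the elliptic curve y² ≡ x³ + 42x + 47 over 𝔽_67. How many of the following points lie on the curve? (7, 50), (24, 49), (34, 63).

0

(7, 50): 50² ≡ 21, rhs ≡ 14 → off.
(24, 49): 49² ≡ 56, rhs ≡ 5 → off.
(34, 63): 63² ≡ 16, rhs ≡ 43 → off.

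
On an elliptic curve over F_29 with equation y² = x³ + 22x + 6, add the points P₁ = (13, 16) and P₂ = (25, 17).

(19, 27)

(13, 16) + (25, 17). λ = (17 - 16)/(25 - 13) ≡ 1/12 mod 29. 12⁻¹ ≡ 17 (mod 29), so λ ≡ 17.
  x = λ² - 13 - 25 = 289 - 38 ≡ 19; y = λ·(13 - 19) - 16 ≡ 27. → (19, 27)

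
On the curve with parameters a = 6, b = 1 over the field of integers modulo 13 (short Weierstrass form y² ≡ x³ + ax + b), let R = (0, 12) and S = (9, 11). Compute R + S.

(0, 12) + (9, 11). λ = (11 - 12)/(9 - 0) ≡ 12/9 mod 13. 9⁻¹ ≡ 3 (mod 13) since 9·3 = 27 ≡ 1, so λ ≡ 10.
  x = λ² - 0 - 9 = 100 - 9 ≡ 0; y = λ·(0 - 0) - 12 ≡ 1. → (0, 1)

(0, 1)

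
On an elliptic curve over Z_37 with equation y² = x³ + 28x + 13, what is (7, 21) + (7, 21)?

(27, 19)

tangent at (7, 21): λ = (3·7² + 28)/(2·21) ≡ 27/5. 5⁻¹ ≡ 15 (mod 37), so λ ≡ 27·15 ≡ 35.
  x = λ² - 7 - 7 = 1225 - 14 ≡ 27; y = λ·(7 - 27) - 21 ≡ 19. → (27, 19)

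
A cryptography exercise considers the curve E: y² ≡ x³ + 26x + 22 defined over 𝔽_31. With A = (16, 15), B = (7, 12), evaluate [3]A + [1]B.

First 3A:
Repeated addition: build up to 3A.
2A: tangent at (16, 15): λ = (3·16² + 26)/(2·15) ≡ 19/30. 30⁻¹ ≡ 30 (mod 31) since 30·30 = 900 ≡ 1, so λ ≡ 19·30 ≡ 12.
  x = λ² - 16 - 16 = 144 - 32 ≡ 19; y = λ·(16 - 19) - 15 ≡ 11. → (19, 11)
3A: (19, 11) + (16, 15). λ = (15 - 11)/(16 - 19) ≡ 4/28 mod 31. 28⁻¹ ≡ 10 (mod 31), so λ ≡ 9.
  x = λ² - 19 - 16 = 81 - 35 ≡ 15; y = λ·(19 - 15) - 11 ≡ 25. → (15, 25)
3A = (15, 25).
Finally 3A + B:
(15, 25) + (7, 12). λ = (12 - 25)/(7 - 15) ≡ 18/23 mod 31. 23⁻¹ ≡ 27 (mod 31) since 23·27 = 621 ≡ 1, so λ ≡ 21.
  x = λ² - 15 - 7 = 441 - 22 ≡ 16; y = λ·(15 - 16) - 25 ≡ 16. → (16, 16)

(16, 16)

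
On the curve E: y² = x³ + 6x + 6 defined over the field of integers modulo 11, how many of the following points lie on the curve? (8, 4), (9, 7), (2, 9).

2

(8, 4): 4² ≡ 5, rhs ≡ 5 → on.
(9, 7): 7² ≡ 5, rhs ≡ 8 → off.
(2, 9): 9² ≡ 4, rhs ≡ 4 → on.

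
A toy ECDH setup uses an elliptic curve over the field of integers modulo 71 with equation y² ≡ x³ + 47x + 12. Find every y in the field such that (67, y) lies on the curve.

none

x³ + 47x + 12 = 303924 ≡ 44 (mod 71).
44 is a non-residue mod 71; no y exists.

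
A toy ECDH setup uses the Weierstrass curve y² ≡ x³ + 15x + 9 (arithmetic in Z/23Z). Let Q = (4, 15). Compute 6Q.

O

Double-and-add on 6 = (110)₂. Start with Q = (4, 15) for the leading 1-bit.
double: tangent at (4, 15): λ = (3·4² + 15)/(2·15) ≡ 17/7. 7⁻¹ ≡ 10 (mod 23) since 7·10 = 70 ≡ 1, so λ ≡ 17·10 ≡ 9.
  x = λ² - 4 - 4 = 81 - 8 ≡ 4; y = λ·(4 - 4) - 15 ≡ 8. → (4, 8)
add Q: (4, 8) + (4, 15): same x and y₁ ≡ -y₂, so the sum is 𝒪.
double: 𝒪 + 𝒪 = 𝒪 (identity).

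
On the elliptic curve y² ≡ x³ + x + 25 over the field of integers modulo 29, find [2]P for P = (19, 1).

(14, 12)

tangent at (19, 1): λ = (3·19² + 1)/(2·1) ≡ 11/2. 2⁻¹ ≡ 15 (mod 29) since 2·15 = 30 ≡ 1, so λ ≡ 11·15 ≡ 20.
  x = λ² - 19 - 19 = 400 - 38 ≡ 14; y = λ·(19 - 14) - 1 ≡ 12. → (14, 12)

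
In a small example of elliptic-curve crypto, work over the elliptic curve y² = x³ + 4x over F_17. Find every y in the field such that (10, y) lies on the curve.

none

x³ + 4x + 0 = 1040 ≡ 3 (mod 17).
3 is a non-residue mod 17; no y exists.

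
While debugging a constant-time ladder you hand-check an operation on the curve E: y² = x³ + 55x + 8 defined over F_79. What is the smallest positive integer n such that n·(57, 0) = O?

2

2P: (57, 0) + (57, 0): same x and y₁ ≡ -y₂, so the sum is O.
2P = O, so the order is 2.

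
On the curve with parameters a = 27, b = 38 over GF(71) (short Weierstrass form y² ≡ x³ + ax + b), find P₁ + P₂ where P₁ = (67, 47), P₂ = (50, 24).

(67, 47) + (50, 24). λ = (24 - 47)/(50 - 67) ≡ 48/54 mod 71. 54⁻¹ ≡ 25 (mod 71), so λ ≡ 64.
  x = λ² - 67 - 50 = 4096 - 117 ≡ 3; y = λ·(67 - 3) - 47 ≡ 2. → (3, 2)

(3, 2)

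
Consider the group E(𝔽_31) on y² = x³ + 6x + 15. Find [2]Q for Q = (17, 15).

(22, 10)

tangent at (17, 15): λ = (3·17² + 6)/(2·15) ≡ 5/30. 30⁻¹ ≡ 30 (mod 31) since 30·30 = 900 ≡ 1, so λ ≡ 5·30 ≡ 26.
  x = λ² - 17 - 17 = 676 - 34 ≡ 22; y = λ·(17 - 22) - 15 ≡ 10. → (22, 10)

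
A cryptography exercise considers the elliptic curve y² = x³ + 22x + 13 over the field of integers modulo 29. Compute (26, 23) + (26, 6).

O

The two points share x = 26 and their y-coordinates satisfy 23 + 6 ≡ 0 (mod 29), so they are inverses. Their sum is O.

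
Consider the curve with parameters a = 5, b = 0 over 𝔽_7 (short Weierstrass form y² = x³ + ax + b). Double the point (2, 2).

tangent at (2, 2): λ = (3·2² + 5)/(2·2) ≡ 3/4. 4⁻¹ ≡ 2 (mod 7) since 4·2 = 8 ≡ 1, so λ ≡ 3·2 ≡ 6.
  x = λ² - 2 - 2 = 36 - 4 ≡ 4; y = λ·(2 - 4) - 2 ≡ 0. → (4, 0)

(4, 0)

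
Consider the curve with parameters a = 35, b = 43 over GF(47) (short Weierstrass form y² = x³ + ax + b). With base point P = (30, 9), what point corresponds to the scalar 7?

Double-and-add on 7 = (111)₂. Start with P = (30, 9) for the leading 1-bit.
double: tangent at (30, 9): λ = (3·30² + 35)/(2·9) ≡ 9/18. 18⁻¹ ≡ 34 (mod 47) since 18·34 = 612 ≡ 1, so λ ≡ 9·34 ≡ 24.
  x = λ² - 30 - 30 = 576 - 60 ≡ 46; y = λ·(30 - 46) - 9 ≡ 30. → (46, 30)
add P: (46, 30) + (30, 9). λ = (9 - 30)/(30 - 46) ≡ 26/31 mod 47. 31⁻¹ ≡ 44 (mod 47), so λ ≡ 16.
  x = λ² - 46 - 30 = 256 - 76 ≡ 39; y = λ·(46 - 39) - 30 ≡ 35. → (39, 35)
double: tangent at (39, 35): λ = (3·39² + 35)/(2·35) ≡ 39/23. 23⁻¹ ≡ 45 (mod 47) since 23·45 = 1035 ≡ 1, so λ ≡ 39·45 ≡ 16.
  x = λ² - 39 - 39 = 256 - 78 ≡ 37; y = λ·(39 - 37) - 35 ≡ 44. → (37, 44)
add P: (37, 44) + (30, 9). λ = (9 - 44)/(30 - 37) ≡ 12/40 mod 47. 40⁻¹ ≡ 20 (mod 47), so λ ≡ 5.
  x = λ² - 37 - 30 = 25 - 67 ≡ 5; y = λ·(37 - 5) - 44 ≡ 22. → (5, 22)

(5, 22)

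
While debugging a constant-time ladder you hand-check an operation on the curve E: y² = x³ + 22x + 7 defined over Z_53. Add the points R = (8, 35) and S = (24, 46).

(37, 8)

(8, 35) + (24, 46). λ = (46 - 35)/(24 - 8) ≡ 11/16 mod 53. 16⁻¹ ≡ 10 (mod 53) since 16·10 = 160 ≡ 1, so λ ≡ 4.
  x = λ² - 8 - 24 = 16 - 32 ≡ 37; y = λ·(8 - 37) - 35 ≡ 8. → (37, 8)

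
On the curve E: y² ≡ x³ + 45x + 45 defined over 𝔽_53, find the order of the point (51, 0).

2P: (51, 0) + (51, 0): same x and y₁ ≡ -y₂, so the sum is ∞.
2P = ∞, so the order is 2.

2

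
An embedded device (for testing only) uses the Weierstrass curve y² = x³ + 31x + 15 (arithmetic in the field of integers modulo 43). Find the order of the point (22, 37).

4

2P: tangent at (22, 37): λ = (3·22² + 31)/(2·37) ≡ 21/31. 31⁻¹ ≡ 25 (mod 43) since 31·25 = 775 ≡ 1, so λ ≡ 21·25 ≡ 9.
  x = λ² - 22 - 22 = 81 - 44 ≡ 37; y = λ·(22 - 37) - 37 ≡ 0. → (37, 0)
3P: (37, 0) + (22, 37). λ = (37 - 0)/(22 - 37) ≡ 37/28 mod 43. 28⁻¹ ≡ 20 (mod 43), so λ ≡ 9.
  x = λ² - 37 - 22 = 81 - 59 ≡ 22; y = λ·(37 - 22) - 0 ≡ 6. → (22, 6)
4P: (22, 6) + (22, 37): same x and y₁ ≡ -y₂, so the sum is O.
4P = O, so the order is 4.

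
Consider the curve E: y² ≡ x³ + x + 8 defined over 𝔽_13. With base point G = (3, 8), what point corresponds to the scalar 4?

Double-and-add on 4 = (100)₂. Start with G = (3, 8) for the leading 1-bit.
double: tangent at (3, 8): λ = (3·3² + 1)/(2·8) ≡ 2/3. 3⁻¹ ≡ 9 (mod 13), so λ ≡ 2·9 ≡ 5.
  x = λ² - 3 - 3 = 25 - 6 ≡ 6; y = λ·(3 - 6) - 8 ≡ 3. → (6, 3)
double: tangent at (6, 3): λ = (3·6² + 1)/(2·3) ≡ 5/6. 6⁻¹ ≡ 11 (mod 13) since 6·11 = 66 ≡ 1, so λ ≡ 5·11 ≡ 3.
  x = λ² - 6 - 6 = 9 - 12 ≡ 10; y = λ·(6 - 10) - 3 ≡ 11. → (10, 11)

(10, 11)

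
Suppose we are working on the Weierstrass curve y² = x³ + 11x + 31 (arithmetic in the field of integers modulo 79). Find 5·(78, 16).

(63, 5)

Write G = (78, 16).
Repeated addition: build up to 5G.
2G: tangent at (78, 16): λ = (3·78² + 11)/(2·16) ≡ 14/32. 32⁻¹ ≡ 42 (mod 79), so λ ≡ 14·42 ≡ 35.
  x = λ² - 78 - 78 = 1225 - 156 ≡ 42; y = λ·(78 - 42) - 16 ≡ 59. → (42, 59)
3G: (42, 59) + (78, 16). λ = (16 - 59)/(78 - 42) ≡ 36/36 mod 79. 36⁻¹ ≡ 11 (mod 79), so λ ≡ 1.
  x = λ² - 42 - 78 = 1 - 120 ≡ 39; y = λ·(42 - 39) - 59 ≡ 23. → (39, 23)
4G: (39, 23) + (78, 16). λ = (16 - 23)/(78 - 39) ≡ 72/39 mod 79. 39⁻¹ ≡ 77 (mod 79) since 39·77 = 3003 ≡ 1, so λ ≡ 14.
  x = λ² - 39 - 78 = 196 - 117 ≡ 0; y = λ·(39 - 0) - 23 ≡ 49. → (0, 49)
5G: (0, 49) + (78, 16). λ = (16 - 49)/(78 - 0) ≡ 46/78 mod 79. 78⁻¹ ≡ 78 (mod 79), so λ ≡ 33.
  x = λ² - 0 - 78 = 1089 - 78 ≡ 63; y = λ·(0 - 63) - 49 ≡ 5. → (63, 5)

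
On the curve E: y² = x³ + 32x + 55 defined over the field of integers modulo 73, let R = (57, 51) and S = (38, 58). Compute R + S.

(57, 51) + (38, 58). λ = (58 - 51)/(38 - 57) ≡ 7/54 mod 73. 54⁻¹ ≡ 23 (mod 73), so λ ≡ 15.
  x = λ² - 57 - 38 = 225 - 95 ≡ 57; y = λ·(57 - 57) - 51 ≡ 22. → (57, 22)

(57, 22)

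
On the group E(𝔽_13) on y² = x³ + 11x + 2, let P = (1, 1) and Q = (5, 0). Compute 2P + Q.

First 2P:
Repeated addition: build up to 2P.
2P: tangent at (1, 1): λ = (3·1² + 11)/(2·1) ≡ 1/2. 2⁻¹ ≡ 7 (mod 13), so λ ≡ 1·7 ≡ 7.
  x = λ² - 1 - 1 = 49 - 2 ≡ 8; y = λ·(1 - 8) - 1 ≡ 2. → (8, 2)
2P = (8, 2).
Finally 2P + Q:
(8, 2) + (5, 0). λ = (0 - 2)/(5 - 8) ≡ 11/10 mod 13. 10⁻¹ ≡ 4 (mod 13), so λ ≡ 5.
  x = λ² - 8 - 5 = 25 - 13 ≡ 12; y = λ·(8 - 12) - 2 ≡ 4. → (12, 4)

(12, 4)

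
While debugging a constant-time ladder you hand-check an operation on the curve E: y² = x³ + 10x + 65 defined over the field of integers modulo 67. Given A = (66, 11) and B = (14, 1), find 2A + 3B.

(4, 13)

First 2A:
Repeated addition: build up to 2A.
2A: tangent at (66, 11): λ = (3·66² + 10)/(2·11) ≡ 13/22. 22⁻¹ ≡ 64 (mod 67), so λ ≡ 13·64 ≡ 28.
  x = λ² - 66 - 66 = 784 - 132 ≡ 49; y = λ·(66 - 49) - 11 ≡ 63. → (49, 63)
2A = (49, 63).
Next 3B:
Repeated addition: build up to 3B.
2B: tangent at (14, 1): λ = (3·14² + 10)/(2·1) ≡ 62/2. 2⁻¹ ≡ 34 (mod 67), so λ ≡ 62·34 ≡ 31.
  x = λ² - 14 - 14 = 961 - 28 ≡ 62; y = λ·(14 - 62) - 1 ≡ 52. → (62, 52)
3B: (62, 52) + (14, 1). λ = (1 - 52)/(14 - 62) ≡ 16/19 mod 67. 19⁻¹ ≡ 60 (mod 67), so λ ≡ 22.
  x = λ² - 62 - 14 = 484 - 76 ≡ 6; y = λ·(62 - 6) - 52 ≡ 41. → (6, 41)
3B = (6, 41).
Finally 2A + 3B:
(49, 63) + (6, 41). λ = (41 - 63)/(6 - 49) ≡ 45/24 mod 67. 24⁻¹ ≡ 14 (mod 67), so λ ≡ 27.
  x = λ² - 49 - 6 = 729 - 55 ≡ 4; y = λ·(49 - 4) - 63 ≡ 13. → (4, 13)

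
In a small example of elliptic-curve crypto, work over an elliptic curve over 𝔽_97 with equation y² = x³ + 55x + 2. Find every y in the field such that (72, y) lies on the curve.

x³ + 55x + 2 = 377210 ≡ 74 (mod 97).
74 is a non-residue mod 97; no y exists.

none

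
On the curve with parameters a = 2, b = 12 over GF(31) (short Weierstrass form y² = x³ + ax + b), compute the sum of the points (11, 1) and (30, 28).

(11, 1) + (30, 28). λ = (28 - 1)/(30 - 11) ≡ 27/19 mod 31. 19⁻¹ ≡ 18 (mod 31) since 19·18 = 342 ≡ 1, so λ ≡ 21.
  x = λ² - 11 - 30 = 441 - 41 ≡ 28; y = λ·(11 - 28) - 1 ≡ 14. → (28, 14)

(28, 14)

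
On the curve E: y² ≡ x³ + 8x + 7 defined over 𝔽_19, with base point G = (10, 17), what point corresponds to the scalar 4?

Double-and-add on 4 = (100)₂. Start with G = (10, 17) for the leading 1-bit.
double: tangent at (10, 17): λ = (3·10² + 8)/(2·17) ≡ 4/15. 15⁻¹ ≡ 14 (mod 19) since 15·14 = 210 ≡ 1, so λ ≡ 4·14 ≡ 18.
  x = λ² - 10 - 10 = 324 - 20 ≡ 0; y = λ·(10 - 0) - 17 ≡ 11. → (0, 11)
double: tangent at (0, 11): λ = (3·0² + 8)/(2·11) ≡ 8/3. 3⁻¹ ≡ 13 (mod 19) since 3·13 = 39 ≡ 1, so λ ≡ 8·13 ≡ 9.
  x = λ² - 0 - 0 = 81 - 0 ≡ 5; y = λ·(0 - 5) - 11 ≡ 1. → (5, 1)

(5, 1)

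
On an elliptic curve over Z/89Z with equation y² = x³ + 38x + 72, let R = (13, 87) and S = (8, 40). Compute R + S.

(46, 30)

(13, 87) + (8, 40). λ = (40 - 87)/(8 - 13) ≡ 42/84 mod 89. 84⁻¹ ≡ 71 (mod 89), so λ ≡ 45.
  x = λ² - 13 - 8 = 2025 - 21 ≡ 46; y = λ·(13 - 46) - 87 ≡ 30. → (46, 30)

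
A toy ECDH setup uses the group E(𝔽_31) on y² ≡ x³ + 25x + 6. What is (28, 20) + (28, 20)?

tangent at (28, 20): λ = (3·28² + 25)/(2·20) ≡ 21/9. 9⁻¹ ≡ 7 (mod 31), so λ ≡ 21·7 ≡ 23.
  x = λ² - 28 - 28 = 529 - 56 ≡ 8; y = λ·(28 - 8) - 20 ≡ 6. → (8, 6)

(8, 6)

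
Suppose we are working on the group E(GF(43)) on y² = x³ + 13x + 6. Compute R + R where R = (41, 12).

(18, 3)

tangent at (41, 12): λ = (3·41² + 13)/(2·12) ≡ 25/24. 24⁻¹ ≡ 9 (mod 43) since 24·9 = 216 ≡ 1, so λ ≡ 25·9 ≡ 10.
  x = λ² - 41 - 41 = 100 - 82 ≡ 18; y = λ·(41 - 18) - 12 ≡ 3. → (18, 3)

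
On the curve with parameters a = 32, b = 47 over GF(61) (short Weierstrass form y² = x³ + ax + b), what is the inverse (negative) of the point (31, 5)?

(31, 56)

-(31, 5) = (31, -5 mod 61) = (31, 56).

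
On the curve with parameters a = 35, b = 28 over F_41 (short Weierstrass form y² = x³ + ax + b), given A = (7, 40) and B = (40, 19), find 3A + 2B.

First 3A:
Repeated addition: build up to 3A.
2A: tangent at (7, 40): λ = (3·7² + 35)/(2·40) ≡ 18/39. 39⁻¹ ≡ 20 (mod 41) since 39·20 = 780 ≡ 1, so λ ≡ 18·20 ≡ 32.
  x = λ² - 7 - 7 = 1024 - 14 ≡ 26; y = λ·(7 - 26) - 40 ≡ 8. → (26, 8)
3A: (26, 8) + (7, 40). λ = (40 - 8)/(7 - 26) ≡ 32/22 mod 41. 22⁻¹ ≡ 28 (mod 41), so λ ≡ 35.
  x = λ² - 26 - 7 = 1225 - 33 ≡ 3; y = λ·(26 - 3) - 8 ≡ 18. → (3, 18)
3A = (3, 18).
Next 2B:
Repeated addition: build up to 2B.
2B: tangent at (40, 19): λ = (3·40² + 35)/(2·19) ≡ 38/38. 38⁻¹ ≡ 27 (mod 41) since 38·27 = 1026 ≡ 1, so λ ≡ 38·27 ≡ 1.
  x = λ² - 40 - 40 = 1 - 80 ≡ 3; y = λ·(40 - 3) - 19 ≡ 18. → (3, 18)
2B = (3, 18).
Finally 3A + 2B:
tangent at (3, 18): λ = (3·3² + 35)/(2·18) ≡ 21/36. 36⁻¹ ≡ 8 (mod 41), so λ ≡ 21·8 ≡ 4.
  x = λ² - 3 - 3 = 16 - 6 ≡ 10; y = λ·(3 - 10) - 18 ≡ 36. → (10, 36)

(10, 36)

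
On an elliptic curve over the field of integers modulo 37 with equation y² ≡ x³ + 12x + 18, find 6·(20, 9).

Write G = (20, 9).
Double-and-add on 6 = (110)₂. Start with G = (20, 9) for the leading 1-bit.
double: tangent at (20, 9): λ = (3·20² + 12)/(2·9) ≡ 28/18. 18⁻¹ ≡ 35 (mod 37) since 18·35 = 630 ≡ 1, so λ ≡ 28·35 ≡ 18.
  x = λ² - 20 - 20 = 324 - 40 ≡ 25; y = λ·(20 - 25) - 9 ≡ 12. → (25, 12)
add G: (25, 12) + (20, 9). λ = (9 - 12)/(20 - 25) ≡ 34/32 mod 37. 32⁻¹ ≡ 22 (mod 37) since 32·22 = 704 ≡ 1, so λ ≡ 8.
  x = λ² - 25 - 20 = 64 - 45 ≡ 19; y = λ·(25 - 19) - 12 ≡ 36. → (19, 36)
double: tangent at (19, 36): λ = (3·19² + 12)/(2·36) ≡ 22/35. 35⁻¹ ≡ 18 (mod 37) since 35·18 = 630 ≡ 1, so λ ≡ 22·18 ≡ 26.
  x = λ² - 19 - 19 = 676 - 38 ≡ 9; y = λ·(19 - 9) - 36 ≡ 2. → (9, 2)

(9, 2)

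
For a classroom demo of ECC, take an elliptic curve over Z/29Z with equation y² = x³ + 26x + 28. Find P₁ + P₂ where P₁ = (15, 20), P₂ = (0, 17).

(21, 2)

(15, 20) + (0, 17). λ = (17 - 20)/(0 - 15) ≡ 26/14 mod 29. 14⁻¹ ≡ 27 (mod 29), so λ ≡ 6.
  x = λ² - 15 - 0 = 36 - 15 ≡ 21; y = λ·(15 - 21) - 20 ≡ 2. → (21, 2)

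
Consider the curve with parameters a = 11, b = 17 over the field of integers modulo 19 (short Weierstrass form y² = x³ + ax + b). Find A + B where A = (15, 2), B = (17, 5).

(15, 2) + (17, 5). λ = (5 - 2)/(17 - 15) ≡ 3/2 mod 19. 2⁻¹ ≡ 10 (mod 19), so λ ≡ 11.
  x = λ² - 15 - 17 = 121 - 32 ≡ 13; y = λ·(15 - 13) - 2 ≡ 1. → (13, 1)

(13, 1)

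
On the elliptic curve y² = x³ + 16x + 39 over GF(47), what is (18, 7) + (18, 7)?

(17, 30)

tangent at (18, 7): λ = (3·18² + 16)/(2·7) ≡ 1/14. 14⁻¹ ≡ 37 (mod 47), so λ ≡ 1·37 ≡ 37.
  x = λ² - 18 - 18 = 1369 - 36 ≡ 17; y = λ·(18 - 17) - 7 ≡ 30. → (17, 30)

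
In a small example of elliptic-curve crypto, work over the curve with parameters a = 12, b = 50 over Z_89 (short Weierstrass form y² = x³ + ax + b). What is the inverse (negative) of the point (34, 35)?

(34, 54)

-(34, 35) = (34, -35 mod 89) = (34, 54).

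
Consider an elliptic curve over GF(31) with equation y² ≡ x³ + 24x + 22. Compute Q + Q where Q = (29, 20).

tangent at (29, 20): λ = (3·29² + 24)/(2·20) ≡ 5/9. 9⁻¹ ≡ 7 (mod 31), so λ ≡ 5·7 ≡ 4.
  x = λ² - 29 - 29 = 16 - 58 ≡ 20; y = λ·(29 - 20) - 20 ≡ 16. → (20, 16)

(20, 16)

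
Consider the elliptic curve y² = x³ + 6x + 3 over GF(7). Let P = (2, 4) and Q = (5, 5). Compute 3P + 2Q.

First 3P:
Repeated addition: build up to 3P.
2P: tangent at (2, 4): λ = (3·2² + 6)/(2·4) ≡ 4/1. 1⁻¹ ≡ 1 (mod 7) since 1·1 = 1 ≡ 1, so λ ≡ 4·1 ≡ 4.
  x = λ² - 2 - 2 = 16 - 4 ≡ 5; y = λ·(2 - 5) - 4 ≡ 5. → (5, 5)
3P: (5, 5) + (2, 4). λ = (4 - 5)/(2 - 5) ≡ 6/4 mod 7. 4⁻¹ ≡ 2 (mod 7), so λ ≡ 5.
  x = λ² - 5 - 2 = 25 - 7 ≡ 4; y = λ·(5 - 4) - 5 ≡ 0. → (4, 0)
3P = (4, 0).
Next 2Q:
Repeated addition: build up to 2Q.
2Q: tangent at (5, 5): λ = (3·5² + 6)/(2·5) ≡ 4/3. 3⁻¹ ≡ 5 (mod 7), so λ ≡ 4·5 ≡ 6.
  x = λ² - 5 - 5 = 36 - 10 ≡ 5; y = λ·(5 - 5) - 5 ≡ 2. → (5, 2)
2Q = (5, 2).
Finally 3P + 2Q:
(4, 0) + (5, 2). λ = (2 - 0)/(5 - 4) ≡ 2/1 mod 7. 1⁻¹ ≡ 1 (mod 7) since 1·1 = 1 ≡ 1, so λ ≡ 2.
  x = λ² - 4 - 5 = 4 - 9 ≡ 2; y = λ·(4 - 2) - 0 ≡ 4. → (2, 4)

(2, 4)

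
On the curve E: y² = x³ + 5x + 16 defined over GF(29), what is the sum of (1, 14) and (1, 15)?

The two points share x = 1 and their y-coordinates satisfy 14 + 15 ≡ 0 (mod 29), so they are inverses. Their sum is O.

O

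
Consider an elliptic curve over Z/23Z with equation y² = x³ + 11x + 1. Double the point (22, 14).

(8, 16)

tangent at (22, 14): λ = (3·22² + 11)/(2·14) ≡ 14/5. 5⁻¹ ≡ 14 (mod 23), so λ ≡ 14·14 ≡ 12.
  x = λ² - 22 - 22 = 144 - 44 ≡ 8; y = λ·(22 - 8) - 14 ≡ 16. → (8, 16)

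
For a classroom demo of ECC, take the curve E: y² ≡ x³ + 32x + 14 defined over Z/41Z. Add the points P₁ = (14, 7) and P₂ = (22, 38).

(4, 1)

(14, 7) + (22, 38). λ = (38 - 7)/(22 - 14) ≡ 31/8 mod 41. 8⁻¹ ≡ 36 (mod 41), so λ ≡ 9.
  x = λ² - 14 - 22 = 81 - 36 ≡ 4; y = λ·(14 - 4) - 7 ≡ 1. → (4, 1)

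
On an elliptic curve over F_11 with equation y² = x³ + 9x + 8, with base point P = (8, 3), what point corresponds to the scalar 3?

Repeated addition: build up to 3P.
2P: tangent at (8, 3): λ = (3·8² + 9)/(2·3) ≡ 3/6. 6⁻¹ ≡ 2 (mod 11) since 6·2 = 12 ≡ 1, so λ ≡ 3·2 ≡ 6.
  x = λ² - 8 - 8 = 36 - 16 ≡ 9; y = λ·(8 - 9) - 3 ≡ 2. → (9, 2)
3P: (9, 2) + (8, 3). λ = (3 - 2)/(8 - 9) ≡ 1/10 mod 11. 10⁻¹ ≡ 10 (mod 11) since 10·10 = 100 ≡ 1, so λ ≡ 10.
  x = λ² - 9 - 8 = 100 - 17 ≡ 6; y = λ·(9 - 6) - 2 ≡ 6. → (6, 6)

(6, 6)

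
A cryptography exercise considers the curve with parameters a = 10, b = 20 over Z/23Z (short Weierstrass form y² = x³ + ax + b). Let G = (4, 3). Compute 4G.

(1, 13)

Repeated addition: build up to 4G.
2G: tangent at (4, 3): λ = (3·4² + 10)/(2·3) ≡ 12/6. 6⁻¹ ≡ 4 (mod 23) since 6·4 = 24 ≡ 1, so λ ≡ 12·4 ≡ 2.
  x = λ² - 4 - 4 = 4 - 8 ≡ 19; y = λ·(4 - 19) - 3 ≡ 13. → (19, 13)
3G: (19, 13) + (4, 3). λ = (3 - 13)/(4 - 19) ≡ 13/8 mod 23. 8⁻¹ ≡ 3 (mod 23), so λ ≡ 16.
  x = λ² - 19 - 4 = 256 - 23 ≡ 3; y = λ·(19 - 3) - 13 ≡ 13. → (3, 13)
4G: (3, 13) + (4, 3). λ = (3 - 13)/(4 - 3) ≡ 13/1 mod 23. 1⁻¹ ≡ 1 (mod 23) since 1·1 = 1 ≡ 1, so λ ≡ 13.
  x = λ² - 3 - 4 = 169 - 7 ≡ 1; y = λ·(3 - 1) - 13 ≡ 13. → (1, 13)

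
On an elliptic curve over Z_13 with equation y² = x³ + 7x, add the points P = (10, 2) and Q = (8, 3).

(5, 2)

(10, 2) + (8, 3). λ = (3 - 2)/(8 - 10) ≡ 1/11 mod 13. 11⁻¹ ≡ 6 (mod 13), so λ ≡ 6.
  x = λ² - 10 - 8 = 36 - 18 ≡ 5; y = λ·(10 - 5) - 2 ≡ 2. → (5, 2)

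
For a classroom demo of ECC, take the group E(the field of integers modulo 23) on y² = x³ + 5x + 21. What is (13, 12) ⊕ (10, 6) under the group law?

(13, 12) + (10, 6). λ = (6 - 12)/(10 - 13) ≡ 17/20 mod 23. 20⁻¹ ≡ 15 (mod 23), so λ ≡ 2.
  x = λ² - 13 - 10 = 4 - 23 ≡ 4; y = λ·(13 - 4) - 12 ≡ 6. → (4, 6)

(4, 6)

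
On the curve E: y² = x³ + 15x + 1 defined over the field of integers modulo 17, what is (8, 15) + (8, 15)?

(9, 7)

tangent at (8, 15): λ = (3·8² + 15)/(2·15) ≡ 3/13. 13⁻¹ ≡ 4 (mod 17), so λ ≡ 3·4 ≡ 12.
  x = λ² - 8 - 8 = 144 - 16 ≡ 9; y = λ·(8 - 9) - 15 ≡ 7. → (9, 7)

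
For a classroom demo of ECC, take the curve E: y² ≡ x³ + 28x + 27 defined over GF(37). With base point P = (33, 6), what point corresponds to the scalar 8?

(9, 34)

Double-and-add on 8 = (1000)₂. Start with P = (33, 6) for the leading 1-bit.
double: tangent at (33, 6): λ = (3·33² + 28)/(2·6) ≡ 2/12. 12⁻¹ ≡ 34 (mod 37) since 12·34 = 408 ≡ 1, so λ ≡ 2·34 ≡ 31.
  x = λ² - 33 - 33 = 961 - 66 ≡ 7; y = λ·(33 - 7) - 6 ≡ 23. → (7, 23)
double: tangent at (7, 23): λ = (3·7² + 28)/(2·23) ≡ 27/9. 9⁻¹ ≡ 33 (mod 37) since 9·33 = 297 ≡ 1, so λ ≡ 27·33 ≡ 3.
  x = λ² - 7 - 7 = 9 - 14 ≡ 32; y = λ·(7 - 32) - 23 ≡ 13. → (32, 13)
double: tangent at (32, 13): λ = (3·32² + 28)/(2·13) ≡ 29/26. 26⁻¹ ≡ 10 (mod 37), so λ ≡ 29·10 ≡ 31.
  x = λ² - 32 - 32 = 961 - 64 ≡ 9; y = λ·(32 - 9) - 13 ≡ 34. → (9, 34)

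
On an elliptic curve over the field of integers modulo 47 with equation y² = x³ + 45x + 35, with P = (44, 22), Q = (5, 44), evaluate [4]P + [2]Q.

(1, 38)

First 4P:
Double-and-add on 4 = (100)₂. Start with P = (44, 22) for the leading 1-bit.
double: tangent at (44, 22): λ = (3·44² + 45)/(2·22) ≡ 25/44. 44⁻¹ ≡ 31 (mod 47), so λ ≡ 25·31 ≡ 23.
  x = λ² - 44 - 44 = 529 - 88 ≡ 18; y = λ·(44 - 18) - 22 ≡ 12. → (18, 12)
double: tangent at (18, 12): λ = (3·18² + 45)/(2·12) ≡ 30/24. 24⁻¹ ≡ 2 (mod 47) since 24·2 = 48 ≡ 1, so λ ≡ 30·2 ≡ 13.
  x = λ² - 18 - 18 = 169 - 36 ≡ 39; y = λ·(18 - 39) - 12 ≡ 44. → (39, 44)
4P = (39, 44).
Next 2Q:
Repeated addition: build up to 2Q.
2Q: tangent at (5, 44): λ = (3·5² + 45)/(2·44) ≡ 26/41. 41⁻¹ ≡ 39 (mod 47) since 41·39 = 1599 ≡ 1, so λ ≡ 26·39 ≡ 27.
  x = λ² - 5 - 5 = 729 - 10 ≡ 14; y = λ·(5 - 14) - 44 ≡ 42. → (14, 42)
2Q = (14, 42).
Finally 4P + 2Q:
(39, 44) + (14, 42). λ = (42 - 44)/(14 - 39) ≡ 45/22 mod 47. 22⁻¹ ≡ 15 (mod 47), so λ ≡ 17.
  x = λ² - 39 - 14 = 289 - 53 ≡ 1; y = λ·(39 - 1) - 44 ≡ 38. → (1, 38)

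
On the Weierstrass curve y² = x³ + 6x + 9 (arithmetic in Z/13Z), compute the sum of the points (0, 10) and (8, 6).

(2, 4)

(0, 10) + (8, 6). λ = (6 - 10)/(8 - 0) ≡ 9/8 mod 13. 8⁻¹ ≡ 5 (mod 13), so λ ≡ 6.
  x = λ² - 0 - 8 = 36 - 8 ≡ 2; y = λ·(0 - 2) - 10 ≡ 4. → (2, 4)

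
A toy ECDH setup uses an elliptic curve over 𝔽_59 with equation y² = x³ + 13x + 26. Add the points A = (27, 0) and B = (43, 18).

(17, 26)

(27, 0) + (43, 18). λ = (18 - 0)/(43 - 27) ≡ 18/16 mod 59. 16⁻¹ ≡ 48 (mod 59) since 16·48 = 768 ≡ 1, so λ ≡ 38.
  x = λ² - 27 - 43 = 1444 - 70 ≡ 17; y = λ·(27 - 17) - 0 ≡ 26. → (17, 26)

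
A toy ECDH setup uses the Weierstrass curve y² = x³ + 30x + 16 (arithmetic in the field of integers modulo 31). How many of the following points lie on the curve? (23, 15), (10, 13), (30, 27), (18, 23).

(23, 15): 15² ≡ 8, rhs ≡ 8 → on.
(10, 13): 13² ≡ 14, rhs ≡ 14 → on.
(30, 27): 27² ≡ 16, rhs ≡ 16 → on.
(18, 23): 23² ≡ 2, rhs ≡ 2 → on.

4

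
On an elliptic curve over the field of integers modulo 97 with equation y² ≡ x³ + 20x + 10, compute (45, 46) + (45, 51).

O

The two points share x = 45 and their y-coordinates satisfy 46 + 51 ≡ 0 (mod 97), so they are inverses. Their sum is 𝒪.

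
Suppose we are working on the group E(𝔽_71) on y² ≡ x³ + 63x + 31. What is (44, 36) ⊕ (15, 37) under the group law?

(44, 36) + (15, 37). λ = (37 - 36)/(15 - 44) ≡ 1/42 mod 71. 42⁻¹ ≡ 22 (mod 71) since 42·22 = 924 ≡ 1, so λ ≡ 22.
  x = λ² - 44 - 15 = 484 - 59 ≡ 70; y = λ·(44 - 70) - 36 ≡ 31. → (70, 31)

(70, 31)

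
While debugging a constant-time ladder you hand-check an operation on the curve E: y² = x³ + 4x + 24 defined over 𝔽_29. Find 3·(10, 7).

O

Write P = (10, 7).
Repeated addition: build up to 3P.
2P: tangent at (10, 7): λ = (3·10² + 4)/(2·7) ≡ 14/14. 14⁻¹ ≡ 27 (mod 29), so λ ≡ 14·27 ≡ 1.
  x = λ² - 10 - 10 = 1 - 20 ≡ 10; y = λ·(10 - 10) - 7 ≡ 22. → (10, 22)
3P: (10, 22) + (10, 7): same x and y₁ ≡ -y₂, so the sum is 𝒪.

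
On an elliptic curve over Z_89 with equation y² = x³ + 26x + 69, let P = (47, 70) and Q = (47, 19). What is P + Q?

The two points share x = 47 and their y-coordinates satisfy 70 + 19 ≡ 0 (mod 89), so they are inverses. Their sum is O.

O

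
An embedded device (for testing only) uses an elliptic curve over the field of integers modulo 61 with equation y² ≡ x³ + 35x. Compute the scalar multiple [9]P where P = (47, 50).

Double-and-add on 9 = (1001)₂. Start with P = (47, 50) for the leading 1-bit.
double: tangent at (47, 50): λ = (3·47² + 35)/(2·50) ≡ 13/39. 39⁻¹ ≡ 36 (mod 61), so λ ≡ 13·36 ≡ 41.
  x = λ² - 47 - 47 = 1681 - 94 ≡ 1; y = λ·(47 - 1) - 50 ≡ 6. → (1, 6)
double: tangent at (1, 6): λ = (3·1² + 35)/(2·6) ≡ 38/12. 12⁻¹ ≡ 56 (mod 61) since 12·56 = 672 ≡ 1, so λ ≡ 38·56 ≡ 54.
  x = λ² - 1 - 1 = 2916 - 2 ≡ 47; y = λ·(1 - 47) - 6 ≡ 11. → (47, 11)
double: tangent at (47, 11): λ = (3·47² + 35)/(2·11) ≡ 13/22. 22⁻¹ ≡ 25 (mod 61) since 22·25 = 550 ≡ 1, so λ ≡ 13·25 ≡ 20.
  x = λ² - 47 - 47 = 400 - 94 ≡ 1; y = λ·(47 - 1) - 11 ≡ 55. → (1, 55)
add P: (1, 55) + (47, 50). λ = (50 - 55)/(47 - 1) ≡ 56/46 mod 61. 46⁻¹ ≡ 4 (mod 61), so λ ≡ 41.
  x = λ² - 1 - 47 = 1681 - 48 ≡ 47; y = λ·(1 - 47) - 55 ≡ 11. → (47, 11)

(47, 11)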